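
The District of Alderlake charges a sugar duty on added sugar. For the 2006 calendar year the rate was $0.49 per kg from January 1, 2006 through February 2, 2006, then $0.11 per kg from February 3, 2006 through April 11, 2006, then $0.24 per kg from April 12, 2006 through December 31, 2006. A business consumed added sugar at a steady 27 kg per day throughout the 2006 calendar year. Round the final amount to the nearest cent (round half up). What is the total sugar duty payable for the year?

$2,349.27

January 1 – February 2, 2006: 33 days × 27 kg/day = 891 kg at $0.49/kg → $436.59
February 3 – April 11, 2006: 68 days × 27 kg/day = 1,836 kg at $0.11/kg → $201.96
April 12 – December 31, 2006: 264 days × 27 kg/day = 7,128 kg at $0.24/kg → $1,710.72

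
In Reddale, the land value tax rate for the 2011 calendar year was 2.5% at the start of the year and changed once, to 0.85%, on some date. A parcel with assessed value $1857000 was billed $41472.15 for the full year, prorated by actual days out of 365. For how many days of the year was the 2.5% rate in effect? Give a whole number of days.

306 days

Let d = days at the first rate; then 365 − d days at the second rate.
$1857000 × [2.5%·d + 0.85%·(365−d)] / 365 = $41472.15
Solving gives d = 306, so the new rate took effect on November 3, 2011.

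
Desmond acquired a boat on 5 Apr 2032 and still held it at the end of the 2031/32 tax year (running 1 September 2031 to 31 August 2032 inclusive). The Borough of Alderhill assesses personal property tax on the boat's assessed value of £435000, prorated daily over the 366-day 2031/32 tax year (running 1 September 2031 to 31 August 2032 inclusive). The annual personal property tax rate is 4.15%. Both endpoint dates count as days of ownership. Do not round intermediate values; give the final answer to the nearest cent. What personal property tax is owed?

Days held (5 Apr – 31 Aug 2032): 149 out of 366
Tax = £435000 × 4.15% × 149/366 = £7349.2418

£7349.24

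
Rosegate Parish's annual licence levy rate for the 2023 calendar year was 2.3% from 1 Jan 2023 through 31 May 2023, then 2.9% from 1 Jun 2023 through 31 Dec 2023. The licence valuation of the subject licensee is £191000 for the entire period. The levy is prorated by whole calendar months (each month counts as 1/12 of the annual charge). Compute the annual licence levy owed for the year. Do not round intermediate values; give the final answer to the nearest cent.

£5061.50

1 Jan – 31 May 2023: 5 months at 2.3% → £191000 × 2.3% × 5/12 = £1830.4167
1 Jun – 31 Dec 2023: 7 months at 2.9% → £191000 × 2.9% × 7/12 = £3231.0833
Total = £5061.5000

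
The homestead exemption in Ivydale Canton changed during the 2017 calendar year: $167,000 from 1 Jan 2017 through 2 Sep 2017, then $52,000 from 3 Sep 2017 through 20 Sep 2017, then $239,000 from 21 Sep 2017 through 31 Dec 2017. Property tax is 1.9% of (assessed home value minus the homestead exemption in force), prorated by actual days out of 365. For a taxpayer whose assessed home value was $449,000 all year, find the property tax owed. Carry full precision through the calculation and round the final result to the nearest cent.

1 Jan – 2 Sep 2017: 245 days, exemption $167,000 → ($449,000 − $167,000) × 1.9% × 245/365 = $3,596.4658
3 Sep – 20 Sep 2017: 18 days, exemption $52,000 → ($449,000 − $52,000) × 1.9% × 18/365 = $371.9836
21 Sep – 31 Dec 2017: 102 days, exemption $239,000 → ($449,000 − $239,000) × 1.9% × 102/365 = $1,115.0137
Total = $5,083.4630

$5,083.46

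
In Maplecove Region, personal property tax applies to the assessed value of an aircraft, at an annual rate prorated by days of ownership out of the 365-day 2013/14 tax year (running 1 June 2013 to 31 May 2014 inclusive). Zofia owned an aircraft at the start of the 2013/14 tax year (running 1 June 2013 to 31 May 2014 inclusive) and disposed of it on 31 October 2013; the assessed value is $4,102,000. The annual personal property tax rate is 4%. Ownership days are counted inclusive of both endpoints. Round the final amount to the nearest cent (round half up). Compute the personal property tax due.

Days held (1 June – 31 October 2013): 153 out of 365
Tax = $4,102,000 × 4% × 153/365 = $68,778.7397

$68,778.74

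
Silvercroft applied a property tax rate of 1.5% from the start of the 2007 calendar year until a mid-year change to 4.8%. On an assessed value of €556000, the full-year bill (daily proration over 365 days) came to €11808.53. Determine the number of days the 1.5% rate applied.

296 days

Let d = days at the first rate; then 365 − d days at the second rate.
€556000 × [1.5%·d + 4.8%·(365−d)] / 365 = €11808.53
Solving gives d = 296, so the new rate took effect on 24 October 2007.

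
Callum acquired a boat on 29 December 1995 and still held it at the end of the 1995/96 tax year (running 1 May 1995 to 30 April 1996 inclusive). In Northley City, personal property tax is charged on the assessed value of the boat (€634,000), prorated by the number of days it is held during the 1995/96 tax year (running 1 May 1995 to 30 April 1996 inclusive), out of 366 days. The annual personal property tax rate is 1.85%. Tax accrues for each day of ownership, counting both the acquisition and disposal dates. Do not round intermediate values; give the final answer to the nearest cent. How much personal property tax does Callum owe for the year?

Days held (29 December 1995 – 30 April 1996): 124 out of 366
Tax = €634,000 × 1.85% × 124/366 = €3,973.7596

€3,973.76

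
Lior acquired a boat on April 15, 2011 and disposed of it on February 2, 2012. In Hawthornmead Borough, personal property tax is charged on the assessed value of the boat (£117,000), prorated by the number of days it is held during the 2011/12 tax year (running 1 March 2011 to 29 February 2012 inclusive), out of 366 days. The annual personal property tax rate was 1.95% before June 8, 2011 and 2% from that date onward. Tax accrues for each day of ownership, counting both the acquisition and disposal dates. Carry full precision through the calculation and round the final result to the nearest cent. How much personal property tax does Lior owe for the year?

£1,871.04

April 15 – June 7, 2011: 54 days at 1.95% → £117,000 × 1.95% × 54/366 = £336.6148
June 8, 2011 – February 2, 2012: 240 days at 2% → £117,000 × 2% × 240/366 = £1,534.4262
Total = £1,871.0410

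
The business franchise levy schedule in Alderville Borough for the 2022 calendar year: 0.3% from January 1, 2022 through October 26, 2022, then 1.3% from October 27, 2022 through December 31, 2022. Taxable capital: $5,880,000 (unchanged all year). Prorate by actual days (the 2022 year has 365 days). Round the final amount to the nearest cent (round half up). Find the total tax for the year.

January 1 – October 26, 2022: 299 days at 0.3% → $5,880,000 × 0.3% × 299/365 = $14,450.3014
October 27 – December 31, 2022: 66 days at 1.3% → $5,880,000 × 1.3% × 66/365 = $13,822.0274
Total = $28,272.3288

$28,272.33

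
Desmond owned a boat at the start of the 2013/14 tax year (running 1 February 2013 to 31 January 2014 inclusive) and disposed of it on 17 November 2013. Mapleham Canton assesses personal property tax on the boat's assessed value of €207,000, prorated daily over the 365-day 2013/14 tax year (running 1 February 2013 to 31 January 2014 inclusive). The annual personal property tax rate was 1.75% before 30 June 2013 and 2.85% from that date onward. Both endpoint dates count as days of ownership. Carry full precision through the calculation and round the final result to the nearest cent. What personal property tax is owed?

1 February – 29 June 2013: 149 days at 1.75% → €207,000 × 1.75% × 149/365 = €1,478.7740
30 June – 17 November 2013: 141 days at 2.85% → €207,000 × 2.85% × 141/365 = €2,278.9849
Total = €3,757.7589

€3,757.76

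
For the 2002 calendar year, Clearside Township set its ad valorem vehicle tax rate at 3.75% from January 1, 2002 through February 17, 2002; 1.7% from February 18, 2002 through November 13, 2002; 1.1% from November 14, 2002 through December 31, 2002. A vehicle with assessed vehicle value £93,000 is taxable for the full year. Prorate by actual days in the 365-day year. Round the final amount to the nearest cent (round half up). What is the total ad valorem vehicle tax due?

January 1 – February 17, 2002: 48 days at 3.75% → £93,000 × 3.75% × 48/365 = £458.6301
February 18 – November 13, 2002: 269 days at 1.7% → £93,000 × 1.7% × 269/365 = £1,165.1753
November 14 – December 31, 2002: 48 days at 1.1% → £93,000 × 1.1% × 48/365 = £134.5315
Total = £1,758.3370

£1,758.34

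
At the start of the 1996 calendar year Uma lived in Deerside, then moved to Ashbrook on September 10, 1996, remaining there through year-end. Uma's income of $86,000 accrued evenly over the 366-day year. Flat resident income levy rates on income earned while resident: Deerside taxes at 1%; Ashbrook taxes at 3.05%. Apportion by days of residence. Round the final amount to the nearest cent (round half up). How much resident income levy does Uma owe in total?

$1,404.31

Deerside, January 1 – September 9, 1996: 253 days → $86,000 × 1% × 253/366 = $594.4809
Ashbrook, September 10 – December 31, 1996: 113 days → $86,000 × 3.05% × 113/366 = $809.8333
Total = $1,404.3142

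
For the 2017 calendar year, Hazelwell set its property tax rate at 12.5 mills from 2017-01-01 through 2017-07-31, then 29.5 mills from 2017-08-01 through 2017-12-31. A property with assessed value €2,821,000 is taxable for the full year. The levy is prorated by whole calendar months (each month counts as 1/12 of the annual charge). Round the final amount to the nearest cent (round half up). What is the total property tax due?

2017-01-01 to 2017-07-31: 7 months at 12.5 mills → €2,821,000 × 1.25% × 7/12 = €20,569.7917
2017-08-01 to 2017-12-31: 5 months at 29.5 mills → €2,821,000 × 2.95% × 5/12 = €34,674.7917
Total = €55,244.5833

€55,244.58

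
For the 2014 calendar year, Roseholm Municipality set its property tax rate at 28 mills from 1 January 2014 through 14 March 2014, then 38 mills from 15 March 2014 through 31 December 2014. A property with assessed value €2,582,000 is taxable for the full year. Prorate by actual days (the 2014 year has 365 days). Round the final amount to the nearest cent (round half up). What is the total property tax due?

€92,952.00

1 January – 14 March 2014: 73 days at 28 mills → €2,582,000 × 2.8% × 73/365 = €14,459.2000
15 March – 31 December 2014: 292 days at 38 mills → €2,582,000 × 3.8% × 292/365 = €78,492.8000
Total = €92,952.0000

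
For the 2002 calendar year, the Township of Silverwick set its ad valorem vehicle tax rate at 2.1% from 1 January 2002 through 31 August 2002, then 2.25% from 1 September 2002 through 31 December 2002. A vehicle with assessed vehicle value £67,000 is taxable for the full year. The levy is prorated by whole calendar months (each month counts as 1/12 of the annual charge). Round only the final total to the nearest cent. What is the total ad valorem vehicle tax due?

1 January – 31 August 2002: 8 months at 2.1% → £67,000 × 2.1% × 8/12 = £938.0000
1 September – 31 December 2002: 4 months at 2.25% → £67,000 × 2.25% × 4/12 = £502.5000
Total = £1,440.5000

£1,440.50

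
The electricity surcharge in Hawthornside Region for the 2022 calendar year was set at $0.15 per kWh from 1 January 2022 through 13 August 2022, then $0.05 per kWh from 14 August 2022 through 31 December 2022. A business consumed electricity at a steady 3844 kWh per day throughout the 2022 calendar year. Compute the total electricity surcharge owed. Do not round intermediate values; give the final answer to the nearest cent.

$156643.00

1 January – 13 August 2022: 225 days × 3844 kWh/day = 864,900 kWh at $0.15/kWh → $129735.00
14 August – 31 December 2022: 140 days × 3844 kWh/day = 538,160 kWh at $0.05/kWh → $26908.00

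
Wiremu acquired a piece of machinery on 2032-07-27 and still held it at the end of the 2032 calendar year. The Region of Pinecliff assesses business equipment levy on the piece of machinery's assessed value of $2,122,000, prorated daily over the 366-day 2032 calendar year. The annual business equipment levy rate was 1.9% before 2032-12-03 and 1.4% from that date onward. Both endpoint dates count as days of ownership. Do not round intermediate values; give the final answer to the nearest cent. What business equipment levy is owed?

2032-07-27 to 2032-12-02: 129 days at 1.9% → $2,122,000 × 1.9% × 129/366 = $14,210.4426
2032-12-03 to 2032-12-31: 29 days at 1.4% → $2,122,000 × 1.4% × 29/366 = $2,353.9126
Total = $16,564.3552

$16,564.36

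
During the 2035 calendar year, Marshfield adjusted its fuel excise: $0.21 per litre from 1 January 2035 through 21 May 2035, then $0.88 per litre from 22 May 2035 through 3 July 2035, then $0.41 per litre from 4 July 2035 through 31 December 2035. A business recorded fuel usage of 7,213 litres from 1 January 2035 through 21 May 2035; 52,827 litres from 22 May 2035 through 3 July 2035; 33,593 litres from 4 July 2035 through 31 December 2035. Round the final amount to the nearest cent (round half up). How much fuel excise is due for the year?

1 January – 21 May 2035: 7,213 litres at $0.21/litre → $1514.73
22 May – 3 July 2035: 52,827 litres at $0.88/litre → $46487.76
4 July – 31 December 2035: 33,593 litres at $0.41/litre → $13773.13

$61775.62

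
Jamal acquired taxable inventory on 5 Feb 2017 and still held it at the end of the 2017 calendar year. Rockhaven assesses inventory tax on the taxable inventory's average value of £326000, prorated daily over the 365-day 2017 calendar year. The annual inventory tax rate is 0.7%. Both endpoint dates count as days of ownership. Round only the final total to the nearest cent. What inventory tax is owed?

£2063.18

Days held (5 Feb – 31 Dec 2017): 330 out of 365
Tax = £326000 × 0.7% × 330/365 = £2063.1781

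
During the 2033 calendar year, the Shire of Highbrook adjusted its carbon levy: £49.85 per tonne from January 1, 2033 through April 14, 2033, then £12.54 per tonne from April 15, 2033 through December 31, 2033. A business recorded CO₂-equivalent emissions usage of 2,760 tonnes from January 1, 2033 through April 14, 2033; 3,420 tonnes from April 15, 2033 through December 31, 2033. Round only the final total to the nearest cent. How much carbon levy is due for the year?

£180,472.80

January 1 – April 14, 2033: 2,760 tonnes at £49.85/tonne → £137,586.00
April 15 – December 31, 2033: 3,420 tonnes at £12.54/tonne → £42,886.80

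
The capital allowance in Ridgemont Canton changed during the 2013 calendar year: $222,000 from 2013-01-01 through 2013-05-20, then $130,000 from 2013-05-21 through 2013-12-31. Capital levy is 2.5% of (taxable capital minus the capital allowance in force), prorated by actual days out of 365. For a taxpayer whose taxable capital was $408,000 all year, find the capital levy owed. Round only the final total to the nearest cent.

$6,067.81

2013-01-01 to 2013-05-20: 140 days, exemption $222,000 → ($408,000 − $222,000) × 2.5% × 140/365 = $1,783.5616
2013-05-21 to 2013-12-31: 225 days, exemption $130,000 → ($408,000 − $130,000) × 2.5% × 225/365 = $4,284.2466
Total = $6,067.8082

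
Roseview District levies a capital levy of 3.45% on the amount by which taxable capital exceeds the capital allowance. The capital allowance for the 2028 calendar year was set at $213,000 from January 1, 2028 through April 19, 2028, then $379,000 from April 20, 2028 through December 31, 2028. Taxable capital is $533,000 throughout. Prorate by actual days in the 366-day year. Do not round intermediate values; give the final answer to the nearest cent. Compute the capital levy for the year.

January 1 – April 19, 2028: 110 days, exemption $213,000 → ($533,000 − $213,000) × 3.45% × 110/366 = $3,318.0328
April 20 – December 31, 2028: 256 days, exemption $379,000 → ($533,000 − $379,000) × 3.45% × 256/366 = $3,716.1967
Total = $7,034.2295

$7,034.23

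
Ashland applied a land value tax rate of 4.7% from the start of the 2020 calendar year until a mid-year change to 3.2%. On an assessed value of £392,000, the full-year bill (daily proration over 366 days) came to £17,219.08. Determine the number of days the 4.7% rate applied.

Let d = days at the first rate; then 366 − d days at the second rate.
£392,000 × [4.7%·d + 3.2%·(366−d)] / 366 = £17,219.08
Solving gives d = 291, so the new rate took effect on October 18, 2020.

291 days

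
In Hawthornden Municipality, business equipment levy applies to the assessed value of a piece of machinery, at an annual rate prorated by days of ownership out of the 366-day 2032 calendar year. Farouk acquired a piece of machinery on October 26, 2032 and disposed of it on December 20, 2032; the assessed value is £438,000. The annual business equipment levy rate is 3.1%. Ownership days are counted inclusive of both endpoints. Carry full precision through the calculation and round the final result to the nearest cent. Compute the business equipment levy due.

£2,077.51

Days held (October 26 – December 20, 2032): 56 out of 366
Tax = £438,000 × 3.1% × 56/366 = £2,077.5082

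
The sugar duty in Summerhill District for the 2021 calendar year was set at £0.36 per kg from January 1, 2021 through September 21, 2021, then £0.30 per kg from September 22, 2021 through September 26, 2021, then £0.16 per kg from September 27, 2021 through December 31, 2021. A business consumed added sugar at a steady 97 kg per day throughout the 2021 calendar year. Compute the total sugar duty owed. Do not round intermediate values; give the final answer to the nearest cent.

January 1 – September 21, 2021: 264 days × 97 kg/day = 25,608 kg at £0.36/kg → £9218.88
September 22 – September 26, 2021: 5 days × 97 kg/day = 485 kg at £0.30/kg → £145.50
September 27 – December 31, 2021: 96 days × 97 kg/day = 9,312 kg at £0.16/kg → £1489.92

£10854.30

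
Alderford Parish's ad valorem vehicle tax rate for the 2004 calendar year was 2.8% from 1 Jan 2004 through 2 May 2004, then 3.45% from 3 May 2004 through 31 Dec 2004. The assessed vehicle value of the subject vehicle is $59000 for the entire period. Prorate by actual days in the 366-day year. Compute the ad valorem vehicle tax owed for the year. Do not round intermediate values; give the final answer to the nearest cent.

$1906.62

1 Jan – 2 May 2004: 123 days at 2.8% → $59000 × 2.8% × 123/366 = $555.1803
3 May – 31 Dec 2004: 243 days at 3.45% → $59000 × 3.45% × 243/366 = $1351.4385
Total = $1906.6189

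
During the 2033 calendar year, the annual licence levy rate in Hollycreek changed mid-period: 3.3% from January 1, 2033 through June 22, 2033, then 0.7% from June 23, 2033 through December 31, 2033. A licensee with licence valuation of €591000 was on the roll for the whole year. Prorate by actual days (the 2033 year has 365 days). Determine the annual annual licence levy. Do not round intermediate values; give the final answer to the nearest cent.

€11420.06

January 1 – June 22, 2033: 173 days at 3.3% → €591000 × 3.3% × 173/365 = €9243.8877
June 23 – December 31, 2033: 192 days at 0.7% → €591000 × 0.7% × 192/365 = €2176.1753
Total = €11420.0630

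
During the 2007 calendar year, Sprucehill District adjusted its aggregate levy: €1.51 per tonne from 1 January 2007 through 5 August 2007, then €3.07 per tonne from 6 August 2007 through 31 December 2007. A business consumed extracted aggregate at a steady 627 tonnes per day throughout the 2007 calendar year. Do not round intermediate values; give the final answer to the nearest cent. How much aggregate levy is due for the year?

€490,332.81

1 January – 5 August 2007: 217 days × 627 tonnes/day = 136,059 tonnes at €1.51/tonne → €205,449.09
6 August – 31 December 2007: 148 days × 627 tonnes/day = 92,796 tonnes at €3.07/tonne → €284,883.72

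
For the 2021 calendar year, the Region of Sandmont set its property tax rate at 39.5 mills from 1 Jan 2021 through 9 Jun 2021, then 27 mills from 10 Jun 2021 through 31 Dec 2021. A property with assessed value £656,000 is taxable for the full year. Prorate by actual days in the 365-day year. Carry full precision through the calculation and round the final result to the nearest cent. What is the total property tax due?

1 Jan – 9 Jun 2021: 160 days at 39.5 mills → £656,000 × 3.95% × 160/365 = £11,358.6849
10 Jun – 31 Dec 2021: 205 days at 27 mills → £656,000 × 2.7% × 205/365 = £9,947.8356
Total = £21,306.5205

£21,306.52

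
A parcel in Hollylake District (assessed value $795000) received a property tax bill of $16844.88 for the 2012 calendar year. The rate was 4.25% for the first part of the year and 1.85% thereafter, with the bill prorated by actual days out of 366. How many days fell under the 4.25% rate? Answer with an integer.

41 days

Let d = days at the first rate; then 366 − d days at the second rate.
$795000 × [4.25%·d + 1.85%·(366−d)] / 366 = $16844.88
Solving gives d = 41, so the new rate took effect on February 11, 2012.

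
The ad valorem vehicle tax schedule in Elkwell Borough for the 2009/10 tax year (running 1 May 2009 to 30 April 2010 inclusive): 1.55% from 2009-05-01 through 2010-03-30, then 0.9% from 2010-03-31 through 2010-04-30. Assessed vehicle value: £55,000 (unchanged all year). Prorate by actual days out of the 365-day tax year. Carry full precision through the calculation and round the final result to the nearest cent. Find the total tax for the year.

2009-05-01 to 2010-03-30: 334 days at 1.55% → £55,000 × 1.55% × 334/365 = £780.0959
2010-03-31 to 2010-04-30: 31 days at 0.9% → £55,000 × 0.9% × 31/365 = £42.0411
Total = £822.1370

£822.14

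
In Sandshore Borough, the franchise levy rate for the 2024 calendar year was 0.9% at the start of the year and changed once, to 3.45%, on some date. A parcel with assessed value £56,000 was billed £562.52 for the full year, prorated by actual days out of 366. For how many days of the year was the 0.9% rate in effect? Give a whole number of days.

Let d = days at the first rate; then 366 − d days at the second rate.
£56,000 × [0.9%·d + 3.45%·(366−d)] / 366 = £562.52
Solving gives d = 351, so the new rate took effect on 17 December 2024.

351 days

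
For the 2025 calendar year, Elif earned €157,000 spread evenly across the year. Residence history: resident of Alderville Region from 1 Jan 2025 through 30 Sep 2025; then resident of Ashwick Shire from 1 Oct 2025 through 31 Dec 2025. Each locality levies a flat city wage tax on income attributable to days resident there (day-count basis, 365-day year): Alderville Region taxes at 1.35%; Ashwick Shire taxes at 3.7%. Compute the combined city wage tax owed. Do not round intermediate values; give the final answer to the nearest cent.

€3,049.46

Alderville Region, 1 Jan – 30 Sep 2025: 273 days → €157,000 × 1.35% × 273/365 = €1,585.2699
Ashwick Shire, 1 Oct – 31 Dec 2025: 92 days → €157,000 × 3.7% × 92/365 = €1,464.1863
Total = €3,049.4562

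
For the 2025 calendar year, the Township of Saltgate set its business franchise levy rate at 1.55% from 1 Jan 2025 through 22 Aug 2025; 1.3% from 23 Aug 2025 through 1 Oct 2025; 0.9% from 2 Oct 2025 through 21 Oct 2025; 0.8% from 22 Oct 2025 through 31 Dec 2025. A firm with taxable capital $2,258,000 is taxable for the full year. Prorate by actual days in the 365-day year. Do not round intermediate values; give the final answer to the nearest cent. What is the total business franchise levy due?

1 Jan – 22 Aug 2025: 234 days at 1.55% → $2,258,000 × 1.55% × 234/365 = $22,437.7151
23 Aug – 1 Oct 2025: 40 days at 1.3% → $2,258,000 × 1.3% × 40/365 = $3,216.8767
2 Oct – 21 Oct 2025: 20 days at 0.9% → $2,258,000 × 0.9% × 20/365 = $1,113.5342
22 Oct – 31 Dec 2025: 71 days at 0.8% → $2,258,000 × 0.8% × 71/365 = $3,513.8192
Total = $30,281.9452

$30,281.95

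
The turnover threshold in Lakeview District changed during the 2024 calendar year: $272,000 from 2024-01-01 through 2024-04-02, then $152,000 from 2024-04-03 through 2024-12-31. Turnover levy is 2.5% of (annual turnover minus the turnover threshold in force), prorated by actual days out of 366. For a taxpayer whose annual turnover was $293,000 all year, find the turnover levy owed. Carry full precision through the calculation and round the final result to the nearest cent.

2024-01-01 to 2024-04-02: 93 days, exemption $272,000 → ($293,000 − $272,000) × 2.5% × 93/366 = $133.4016
2024-04-03 to 2024-12-31: 273 days, exemption $152,000 → ($293,000 − $152,000) × 2.5% × 273/366 = $2,629.3033
Total = $2,762.7049

$2,762.70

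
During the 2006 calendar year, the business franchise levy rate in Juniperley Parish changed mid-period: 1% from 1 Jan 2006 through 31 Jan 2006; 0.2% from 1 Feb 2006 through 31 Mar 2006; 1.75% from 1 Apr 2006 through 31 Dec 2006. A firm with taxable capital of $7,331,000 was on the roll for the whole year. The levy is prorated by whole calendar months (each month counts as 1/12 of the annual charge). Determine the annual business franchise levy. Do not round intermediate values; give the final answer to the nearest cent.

1 Jan – 31 Jan 2006: 1 month at 1% → $7,331,000 × 1% × 1/12 = $6,109.1667
1 Feb – 31 Mar 2006: 2 months at 0.2% → $7,331,000 × 0.2% × 2/12 = $2,443.6667
1 Apr – 31 Dec 2006: 9 months at 1.75% → $7,331,000 × 1.75% × 9/12 = $96,219.3750
Total = $104,772.2083

$104,772.21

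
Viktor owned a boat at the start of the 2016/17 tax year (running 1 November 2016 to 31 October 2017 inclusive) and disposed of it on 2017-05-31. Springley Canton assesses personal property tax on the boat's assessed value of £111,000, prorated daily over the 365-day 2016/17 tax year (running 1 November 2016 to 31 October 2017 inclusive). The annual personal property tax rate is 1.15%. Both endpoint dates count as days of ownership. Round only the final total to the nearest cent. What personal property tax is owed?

Days held (2016-11-01 to 2017-05-31): 212 out of 365
Tax = £111,000 × 1.15% × 212/365 = £741.4192

£741.42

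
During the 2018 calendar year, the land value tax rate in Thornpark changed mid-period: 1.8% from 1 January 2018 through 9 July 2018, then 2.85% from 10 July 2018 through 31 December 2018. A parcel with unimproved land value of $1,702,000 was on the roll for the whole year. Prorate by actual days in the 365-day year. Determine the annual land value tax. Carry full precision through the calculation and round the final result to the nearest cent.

$39,204.29

1 January – 9 July 2018: 190 days at 1.8% → $1,702,000 × 1.8% × 190/365 = $15,947.5068
10 July – 31 December 2018: 175 days at 2.85% → $1,702,000 × 2.85% × 175/365 = $23,256.7808
Total = $39,204.2877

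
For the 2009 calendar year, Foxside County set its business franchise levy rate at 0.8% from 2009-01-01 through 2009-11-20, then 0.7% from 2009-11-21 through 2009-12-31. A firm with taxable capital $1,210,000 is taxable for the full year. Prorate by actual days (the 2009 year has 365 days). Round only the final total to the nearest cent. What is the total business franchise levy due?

$9,544.08

2009-01-01 to 2009-11-20: 324 days at 0.8% → $1,210,000 × 0.8% × 324/365 = $8,592.6575
2009-11-21 to 2009-12-31: 41 days at 0.7% → $1,210,000 × 0.7% × 41/365 = $951.4247
Total = $9,544.0822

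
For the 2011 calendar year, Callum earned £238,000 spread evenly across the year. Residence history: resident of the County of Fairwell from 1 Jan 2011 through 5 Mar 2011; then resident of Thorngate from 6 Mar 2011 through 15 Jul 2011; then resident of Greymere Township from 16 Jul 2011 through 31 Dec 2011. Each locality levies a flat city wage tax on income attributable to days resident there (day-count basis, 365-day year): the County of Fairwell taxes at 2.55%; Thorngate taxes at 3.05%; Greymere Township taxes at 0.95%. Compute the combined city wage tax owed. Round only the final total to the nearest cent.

The County of Fairwell, 1 Jan – 5 Mar 2011: 64 days → £238,000 × 2.55% × 64/365 = £1,064.1534
Thorngate, 6 Mar – 15 Jul 2011: 132 days → £238,000 × 3.05% × 132/365 = £2,625.1726
Greymere Township, 16 Jul – 31 Dec 2011: 169 days → £238,000 × 0.95% × 169/365 = £1,046.8740
Total = £4,736.2000

£4,736.20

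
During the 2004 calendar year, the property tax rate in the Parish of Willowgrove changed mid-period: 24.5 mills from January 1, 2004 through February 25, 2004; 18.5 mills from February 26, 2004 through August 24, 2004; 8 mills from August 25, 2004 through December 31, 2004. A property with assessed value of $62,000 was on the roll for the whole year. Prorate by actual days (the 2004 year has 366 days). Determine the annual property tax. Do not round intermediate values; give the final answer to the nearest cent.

$974.47

January 1 – February 25, 2004: 56 days at 24.5 mills → $62,000 × 2.45% × 56/366 = $232.4153
February 26 – August 24, 2004: 181 days at 18.5 mills → $62,000 × 1.85% × 181/366 = $567.2322
August 25 – December 31, 2004: 129 days at 8 mills → $62,000 × 0.8% × 129/366 = $174.8197
Total = $974.4672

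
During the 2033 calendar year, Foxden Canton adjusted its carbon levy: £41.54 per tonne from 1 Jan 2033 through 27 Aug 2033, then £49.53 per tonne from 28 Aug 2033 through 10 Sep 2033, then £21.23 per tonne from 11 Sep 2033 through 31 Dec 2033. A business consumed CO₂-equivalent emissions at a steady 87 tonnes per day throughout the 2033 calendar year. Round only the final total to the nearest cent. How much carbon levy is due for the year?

1 Jan – 27 Aug 2033: 239 days × 87 tonnes/day = 20,793 tonnes at £41.54/tonne → £863,741.22
28 Aug – 10 Sep 2033: 14 days × 87 tonnes/day = 1,218 tonnes at £49.53/tonne → £60,327.54
11 Sep – 31 Dec 2033: 112 days × 87 tonnes/day = 9,744 tonnes at £21.23/tonne → £206,865.12

£1,130,933.88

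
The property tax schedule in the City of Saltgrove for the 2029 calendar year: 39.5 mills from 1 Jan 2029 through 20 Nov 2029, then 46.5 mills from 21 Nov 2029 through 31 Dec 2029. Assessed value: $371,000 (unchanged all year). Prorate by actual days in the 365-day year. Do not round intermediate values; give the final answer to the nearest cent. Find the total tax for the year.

$14,946.22

1 Jan – 20 Nov 2029: 324 days at 39.5 mills → $371,000 × 3.95% × 324/365 = $13,008.3781
21 Nov – 31 Dec 2029: 41 days at 46.5 mills → $371,000 × 4.65% × 41/365 = $1,937.8397
Total = $14,946.2178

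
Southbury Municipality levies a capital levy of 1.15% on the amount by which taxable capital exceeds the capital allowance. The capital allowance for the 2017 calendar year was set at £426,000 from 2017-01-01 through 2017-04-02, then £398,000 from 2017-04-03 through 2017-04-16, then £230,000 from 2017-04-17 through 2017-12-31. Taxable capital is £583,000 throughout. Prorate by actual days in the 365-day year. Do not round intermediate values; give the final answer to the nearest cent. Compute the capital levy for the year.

£3,417.26

2017-01-01 to 2017-04-02: 92 days, exemption £426,000 → (£583,000 − £426,000) × 1.15% × 92/365 = £455.0849
2017-04-03 to 2017-04-16: 14 days, exemption £398,000 → (£583,000 − £398,000) × 1.15% × 14/365 = £81.6027
2017-04-17 to 2017-12-31: 259 days, exemption £230,000 → (£583,000 − £230,000) × 1.15% × 259/365 = £2,880.5767
Total = £3,417.2644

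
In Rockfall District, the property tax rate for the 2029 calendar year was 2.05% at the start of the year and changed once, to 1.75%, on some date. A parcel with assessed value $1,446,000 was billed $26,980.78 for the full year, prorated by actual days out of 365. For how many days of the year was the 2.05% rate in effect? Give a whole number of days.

141 days

Let d = days at the first rate; then 365 − d days at the second rate.
$1,446,000 × [2.05%·d + 1.75%·(365−d)] / 365 = $26,980.78
Solving gives d = 141, so the new rate took effect on 22 May 2029.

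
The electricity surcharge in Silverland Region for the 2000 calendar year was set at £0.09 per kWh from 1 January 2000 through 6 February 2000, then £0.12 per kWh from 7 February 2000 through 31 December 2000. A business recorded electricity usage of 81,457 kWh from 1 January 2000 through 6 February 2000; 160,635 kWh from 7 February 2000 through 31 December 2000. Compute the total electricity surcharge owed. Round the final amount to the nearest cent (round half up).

£26607.33

1 January – 6 February 2000: 81,457 kWh at £0.09/kWh → £7331.13
7 February – 31 December 2000: 160,635 kWh at £0.12/kWh → £19276.20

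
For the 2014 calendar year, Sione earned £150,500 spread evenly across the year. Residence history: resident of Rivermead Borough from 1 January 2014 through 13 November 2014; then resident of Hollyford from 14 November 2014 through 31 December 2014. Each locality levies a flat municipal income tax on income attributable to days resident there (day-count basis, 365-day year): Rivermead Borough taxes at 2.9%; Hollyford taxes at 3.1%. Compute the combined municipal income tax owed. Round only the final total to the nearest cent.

£4,404.08

Rivermead Borough, 1 January – 13 November 2014: 317 days → £150,500 × 2.9% × 317/365 = £3,790.5384
Hollyford, 14 November – 31 December 2014: 48 days → £150,500 × 3.1% × 48/365 = £613.5452
Total = £4,404.0836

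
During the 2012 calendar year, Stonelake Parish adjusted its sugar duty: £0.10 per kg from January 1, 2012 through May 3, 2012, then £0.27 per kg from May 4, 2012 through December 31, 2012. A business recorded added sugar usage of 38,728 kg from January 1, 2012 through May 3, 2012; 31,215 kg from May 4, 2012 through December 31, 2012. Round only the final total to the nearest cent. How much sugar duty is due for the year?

January 1 – May 3, 2012: 38,728 kg at £0.10/kg → £3,872.80
May 4 – December 31, 2012: 31,215 kg at £0.27/kg → £8,428.05

£12,300.85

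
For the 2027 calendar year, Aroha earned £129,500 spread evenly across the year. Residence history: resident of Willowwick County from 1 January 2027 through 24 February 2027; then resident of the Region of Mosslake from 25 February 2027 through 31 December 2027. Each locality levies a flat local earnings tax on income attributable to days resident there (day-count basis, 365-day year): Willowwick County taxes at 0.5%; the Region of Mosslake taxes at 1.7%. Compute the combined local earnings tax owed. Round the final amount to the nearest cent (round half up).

£1,967.34

Willowwick County, 1 January – 24 February 2027: 55 days → £129,500 × 0.5% × 55/365 = £97.5685
The Region of Mosslake, 25 February – 31 December 2027: 310 days → £129,500 × 1.7% × 310/365 = £1,869.7671
Total = £1,967.3356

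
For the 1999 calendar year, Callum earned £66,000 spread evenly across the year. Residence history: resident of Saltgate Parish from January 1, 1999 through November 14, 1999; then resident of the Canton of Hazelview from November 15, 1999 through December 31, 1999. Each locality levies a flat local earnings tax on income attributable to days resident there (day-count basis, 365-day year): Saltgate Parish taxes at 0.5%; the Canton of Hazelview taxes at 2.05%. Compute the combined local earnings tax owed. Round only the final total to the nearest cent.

Saltgate Parish, January 1 – November 14, 1999: 318 days → £66,000 × 0.5% × 318/365 = £287.5068
The Canton of Hazelview, November 15 – December 31, 1999: 47 days → £66,000 × 2.05% × 47/365 = £174.2219
Total = £461.7288

£461.73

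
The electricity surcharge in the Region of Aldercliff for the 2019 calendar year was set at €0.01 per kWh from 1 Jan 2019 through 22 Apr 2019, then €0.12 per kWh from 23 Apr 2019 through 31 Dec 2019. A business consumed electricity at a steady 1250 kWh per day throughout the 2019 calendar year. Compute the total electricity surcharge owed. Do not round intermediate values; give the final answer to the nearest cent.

1 Jan – 22 Apr 2019: 112 days × 1250 kWh/day = 140,000 kWh at €0.01/kWh → €1,400.00
23 Apr – 31 Dec 2019: 253 days × 1250 kWh/day = 316,250 kWh at €0.12/kWh → €37,950.00

€39,350.00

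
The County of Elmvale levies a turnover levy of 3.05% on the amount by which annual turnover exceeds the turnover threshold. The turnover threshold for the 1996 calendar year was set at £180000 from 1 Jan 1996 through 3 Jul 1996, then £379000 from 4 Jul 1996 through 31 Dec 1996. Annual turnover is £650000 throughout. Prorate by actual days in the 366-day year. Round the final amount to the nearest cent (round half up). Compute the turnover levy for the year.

£11333.42

1 Jan – 3 Jul 1996: 185 days, exemption £180000 → (£650000 − £180000) × 3.05% × 185/366 = £7245.8333
4 Jul – 31 Dec 1996: 181 days, exemption £379000 → (£650000 − £379000) × 3.05% × 181/366 = £4087.5833
Total = £11333.4167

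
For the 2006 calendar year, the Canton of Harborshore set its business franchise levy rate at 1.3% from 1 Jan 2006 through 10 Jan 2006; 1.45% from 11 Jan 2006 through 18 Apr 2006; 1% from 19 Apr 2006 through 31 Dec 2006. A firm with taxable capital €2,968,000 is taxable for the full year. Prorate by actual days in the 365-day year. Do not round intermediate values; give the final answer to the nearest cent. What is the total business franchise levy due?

1 Jan – 10 Jan 2006: 10 days at 1.3% → €2,968,000 × 1.3% × 10/365 = €1,057.0959
11 Jan – 18 Apr 2006: 98 days at 1.45% → €2,968,000 × 1.45% × 98/365 = €11,554.8712
19 Apr – 31 Dec 2006: 257 days at 1% → €2,968,000 × 1% × 257/365 = €20,897.9726
Total = €33,509.9397

€33,509.94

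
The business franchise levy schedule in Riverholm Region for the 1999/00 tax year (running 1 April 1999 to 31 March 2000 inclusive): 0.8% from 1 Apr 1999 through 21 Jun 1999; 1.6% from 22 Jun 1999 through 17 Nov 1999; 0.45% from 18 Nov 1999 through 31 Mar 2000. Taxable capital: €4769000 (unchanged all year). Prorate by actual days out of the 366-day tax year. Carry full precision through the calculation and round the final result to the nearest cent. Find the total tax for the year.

1 Apr – 21 Jun 1999: 82 days at 0.8% → €4769000 × 0.8% × 82/366 = €8547.7158
22 Jun – 17 Nov 1999: 149 days at 1.6% → €4769000 × 1.6% × 149/366 = €31063.6503
18 Nov 1999 – 31 Mar 2000: 135 days at 0.45% → €4769000 × 0.45% × 135/366 = €7915.7582
Total = €47527.1243

€47527.12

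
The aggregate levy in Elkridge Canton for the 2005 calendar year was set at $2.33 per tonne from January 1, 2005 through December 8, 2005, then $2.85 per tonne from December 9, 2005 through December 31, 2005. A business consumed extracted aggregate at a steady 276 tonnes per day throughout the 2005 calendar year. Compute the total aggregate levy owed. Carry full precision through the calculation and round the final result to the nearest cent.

January 1 – December 8, 2005: 342 days × 276 tonnes/day = 94,392 tonnes at $2.33/tonne → $219,933.36
December 9 – December 31, 2005: 23 days × 276 tonnes/day = 6,348 tonnes at $2.85/tonne → $18,091.80

$238,025.16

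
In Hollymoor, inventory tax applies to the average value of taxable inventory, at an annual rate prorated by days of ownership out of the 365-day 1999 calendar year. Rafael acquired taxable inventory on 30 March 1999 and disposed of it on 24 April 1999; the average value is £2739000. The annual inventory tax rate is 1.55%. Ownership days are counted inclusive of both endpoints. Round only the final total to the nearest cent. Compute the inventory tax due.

Days held (30 March – 24 April 1999): 26 out of 365
Tax = £2739000 × 1.55% × 26/365 = £3024.1562

£3024.16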